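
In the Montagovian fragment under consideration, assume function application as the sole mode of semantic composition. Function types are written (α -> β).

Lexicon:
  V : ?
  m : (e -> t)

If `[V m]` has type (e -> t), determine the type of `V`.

((e -> t) -> (e -> t))

At [V m] (required: (e -> t)): m is (e -> t), which is not a function with range (e -> t); hence V is the functor — type ((e -> t) -> (e -> t)).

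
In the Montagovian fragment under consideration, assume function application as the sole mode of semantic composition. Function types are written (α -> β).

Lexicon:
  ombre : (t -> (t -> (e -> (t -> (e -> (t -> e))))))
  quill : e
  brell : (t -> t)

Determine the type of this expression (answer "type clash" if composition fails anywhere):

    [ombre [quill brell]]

type clash

[quill brell]: e and (t -> t) cannot combine by function application — type clash.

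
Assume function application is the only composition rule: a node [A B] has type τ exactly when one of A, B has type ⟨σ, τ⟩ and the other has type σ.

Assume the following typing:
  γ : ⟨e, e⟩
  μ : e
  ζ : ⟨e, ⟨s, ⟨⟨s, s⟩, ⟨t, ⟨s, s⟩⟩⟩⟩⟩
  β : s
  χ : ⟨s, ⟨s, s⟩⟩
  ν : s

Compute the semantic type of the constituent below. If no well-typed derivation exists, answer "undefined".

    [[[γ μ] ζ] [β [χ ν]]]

At [γ μ], γ : ⟨e, e⟩ takes μ : e, giving e.
At [[γ μ] ζ], ζ : ⟨e, ⟨s, ⟨⟨s, s⟩, ⟨t, ⟨s, s⟩⟩⟩⟩⟩ takes [γ μ] : e, giving ⟨s, ⟨⟨s, s⟩, ⟨t, ⟨s, s⟩⟩⟩⟩.
At [χ ν], χ : ⟨s, ⟨s, s⟩⟩ takes ν : s, giving ⟨s, s⟩.
At [β [χ ν]], [χ ν] : ⟨s, s⟩ takes β : s, giving s.
At [[[γ μ] ζ] [β [χ ν]]], [[γ μ] ζ] : ⟨s, ⟨⟨s, s⟩, ⟨t, ⟨s, s⟩⟩⟩⟩ takes [β [χ ν]] : s, giving ⟨⟨s, s⟩, ⟨t, ⟨s, s⟩⟩⟩.

⟨⟨s, s⟩, ⟨t, ⟨s, s⟩⟩⟩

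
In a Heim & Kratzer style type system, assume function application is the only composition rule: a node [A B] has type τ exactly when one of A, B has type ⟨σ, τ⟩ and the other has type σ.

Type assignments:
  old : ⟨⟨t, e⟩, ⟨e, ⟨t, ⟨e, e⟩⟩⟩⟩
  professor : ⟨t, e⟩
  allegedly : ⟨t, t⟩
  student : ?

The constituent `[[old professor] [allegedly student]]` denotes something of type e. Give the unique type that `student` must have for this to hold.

⟨⟨t, t⟩, ⟨⟨e, ⟨t, ⟨e, e⟩⟩⟩, e⟩⟩

For [[old professor] [allegedly student]] to have type e with [old professor] of type ⟨e, ⟨t, ⟨e, e⟩⟩⟩, [allegedly student] must be the function: [allegedly student] : ⟨⟨e, ⟨t, ⟨e, e⟩⟩⟩, e⟩.
For [allegedly student] to have type ⟨⟨e, ⟨t, ⟨e, e⟩⟩⟩, e⟩ with allegedly of type ⟨t, t⟩, student must be the function: student : ⟨⟨t, t⟩, ⟨⟨e, ⟨t, ⟨e, e⟩⟩⟩, e⟩⟩.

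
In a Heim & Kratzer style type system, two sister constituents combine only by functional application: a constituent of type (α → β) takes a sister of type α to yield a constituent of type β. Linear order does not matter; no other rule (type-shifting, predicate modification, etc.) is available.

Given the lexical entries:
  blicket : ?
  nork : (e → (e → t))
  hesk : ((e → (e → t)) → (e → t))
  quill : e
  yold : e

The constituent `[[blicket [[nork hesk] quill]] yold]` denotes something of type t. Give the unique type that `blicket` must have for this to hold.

[[blicket [[nork hesk] quill]] yold] must have type t. The sister yold has type e; that is not a function onto t, so [blicket [[nork hesk] quill]] must be the functor, of type (e → t).
[blicket [[nork hesk] quill]] must have type (e → t). The sister [[nork hesk] quill] has type t; that is not a function onto (e → t), so blicket must be the functor, of type (t → (e → t)).

(t → (e → t))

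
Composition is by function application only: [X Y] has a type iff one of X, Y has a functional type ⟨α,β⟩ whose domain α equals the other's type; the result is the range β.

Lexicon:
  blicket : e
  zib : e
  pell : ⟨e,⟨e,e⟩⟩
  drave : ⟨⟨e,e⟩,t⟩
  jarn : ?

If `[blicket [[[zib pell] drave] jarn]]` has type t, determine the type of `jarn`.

⟨t,⟨e,t⟩⟩

At [blicket [[[zib pell] drave] jarn]] (required: t): blicket is e, which is not a function with range t; hence [[[zib pell] drave] jarn] is the functor — type ⟨e,t⟩.
At [[[zib pell] drave] jarn] (required: ⟨e,t⟩): [[zib pell] drave] is t, which is not a function with range ⟨e,t⟩; hence jarn is the functor — type ⟨t,⟨e,t⟩⟩.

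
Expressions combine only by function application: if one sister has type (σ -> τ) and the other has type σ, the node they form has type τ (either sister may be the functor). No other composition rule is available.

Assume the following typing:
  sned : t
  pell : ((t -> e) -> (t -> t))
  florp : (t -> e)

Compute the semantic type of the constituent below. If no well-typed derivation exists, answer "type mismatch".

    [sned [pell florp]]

t

At [pell florp], pell : ((t -> e) -> (t -> t)) takes florp : (t -> e), giving (t -> t).
At [sned [pell florp]], [pell florp] : (t -> t) takes sned : t, giving t.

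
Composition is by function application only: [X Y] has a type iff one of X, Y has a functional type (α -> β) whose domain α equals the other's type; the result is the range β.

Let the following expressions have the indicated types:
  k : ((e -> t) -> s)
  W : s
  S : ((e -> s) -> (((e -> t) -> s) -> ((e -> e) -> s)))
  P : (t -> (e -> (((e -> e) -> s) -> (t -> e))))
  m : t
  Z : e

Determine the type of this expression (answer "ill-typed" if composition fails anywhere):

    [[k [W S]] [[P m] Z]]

[W S]: s and ((e -> s) -> (((e -> t) -> s) -> ((e -> e) -> s))) cannot combine by function application — type clash.

ill-typed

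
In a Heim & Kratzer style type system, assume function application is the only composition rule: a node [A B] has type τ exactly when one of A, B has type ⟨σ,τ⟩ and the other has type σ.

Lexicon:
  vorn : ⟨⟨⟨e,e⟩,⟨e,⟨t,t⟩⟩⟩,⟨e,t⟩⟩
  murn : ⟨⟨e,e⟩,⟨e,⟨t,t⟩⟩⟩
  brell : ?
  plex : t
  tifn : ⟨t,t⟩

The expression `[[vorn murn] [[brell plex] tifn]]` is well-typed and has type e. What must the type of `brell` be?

⟨t,⟨⟨t,t⟩,⟨⟨e,t⟩,e⟩⟩⟩

[[vorn murn] [[brell plex] tifn]] must have type e. The sister [vorn murn] has type ⟨e,t⟩; that is not a function onto e, so [[brell plex] tifn] must be the functor, of type ⟨⟨e,t⟩,e⟩.
[[brell plex] tifn] must have type ⟨⟨e,t⟩,e⟩. The sister tifn has type ⟨t,t⟩; that is not a function onto ⟨⟨e,t⟩,e⟩, so [brell plex] must be the functor, of type ⟨⟨t,t⟩,⟨⟨e,t⟩,e⟩⟩.
[brell plex] must have type ⟨⟨t,t⟩,⟨⟨e,t⟩,e⟩⟩. The sister plex has type t; that is not a function onto ⟨⟨t,t⟩,⟨⟨e,t⟩,e⟩⟩, so brell must be the functor, of type ⟨t,⟨⟨t,t⟩,⟨⟨e,t⟩,e⟩⟩⟩.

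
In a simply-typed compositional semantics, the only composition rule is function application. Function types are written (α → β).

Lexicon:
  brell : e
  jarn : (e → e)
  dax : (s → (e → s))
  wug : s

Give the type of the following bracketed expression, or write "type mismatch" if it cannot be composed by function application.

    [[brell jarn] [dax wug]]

s

At [brell jarn], jarn : (e → e) takes brell : e, giving e.
At [dax wug], dax : (s → (e → s)) takes wug : s, giving (e → s).
At [[brell jarn] [dax wug]], [dax wug] : (e → s) takes [brell jarn] : e, giving s.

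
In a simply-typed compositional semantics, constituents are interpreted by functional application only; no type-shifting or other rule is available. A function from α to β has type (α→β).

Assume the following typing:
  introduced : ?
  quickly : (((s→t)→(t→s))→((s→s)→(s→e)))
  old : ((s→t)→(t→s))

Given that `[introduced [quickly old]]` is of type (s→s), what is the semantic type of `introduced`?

At [introduced [quickly old]] (required: (s→s)): [quickly old] is ((s→s)→(s→e)), which is not a function with range (s→s); hence introduced is the functor — type (((s→s)→(s→e))→(s→s)).

(((s→s)→(s→e))→(s→s))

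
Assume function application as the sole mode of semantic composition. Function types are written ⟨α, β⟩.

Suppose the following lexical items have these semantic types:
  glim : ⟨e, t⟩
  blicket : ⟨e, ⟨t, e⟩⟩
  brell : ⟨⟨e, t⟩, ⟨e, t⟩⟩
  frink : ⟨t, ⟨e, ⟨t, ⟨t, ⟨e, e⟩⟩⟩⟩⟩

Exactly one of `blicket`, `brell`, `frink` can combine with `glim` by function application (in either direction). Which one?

blicket : ⟨e, ⟨t, e⟩⟩ — glim needs e; blicket needs e; neither fits.
brell — combines: brell : ⟨⟨e, t⟩, ⟨e, t⟩⟩ takes glim : ⟨e, t⟩ as argument, giving ⟨e, t⟩.
frink : ⟨t, ⟨e, ⟨t, ⟨t, ⟨e, e⟩⟩⟩⟩⟩ — glim needs e; frink needs t; neither fits.

brell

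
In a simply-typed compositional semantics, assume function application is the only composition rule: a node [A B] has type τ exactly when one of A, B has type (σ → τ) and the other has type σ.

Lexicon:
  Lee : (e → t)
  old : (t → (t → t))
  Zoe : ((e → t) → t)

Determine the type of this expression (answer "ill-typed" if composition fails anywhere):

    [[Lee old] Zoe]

At [Lee old]: neither (e → t) nor (t → (t → t)) can take the other as argument; the node is ill-typed.

ill-typed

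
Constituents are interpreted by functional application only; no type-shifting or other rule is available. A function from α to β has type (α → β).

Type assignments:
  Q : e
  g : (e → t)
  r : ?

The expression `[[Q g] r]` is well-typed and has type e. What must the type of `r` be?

(t → e)

At [[Q g] r] (required: e): [Q g] is t, which is not a function with range e; hence r is the functor — type (t → e).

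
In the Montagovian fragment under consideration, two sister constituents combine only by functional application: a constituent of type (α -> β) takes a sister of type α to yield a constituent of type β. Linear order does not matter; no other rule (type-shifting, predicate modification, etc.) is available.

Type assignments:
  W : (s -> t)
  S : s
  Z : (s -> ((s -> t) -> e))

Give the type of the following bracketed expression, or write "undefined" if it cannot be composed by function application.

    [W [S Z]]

e

[S Z] — Z of type (s -> ((s -> t) -> e)) combines with S of type s: type ((s -> t) -> e).
[W [S Z]] — [S Z] of type ((s -> t) -> e) combines with W of type (s -> t): type e.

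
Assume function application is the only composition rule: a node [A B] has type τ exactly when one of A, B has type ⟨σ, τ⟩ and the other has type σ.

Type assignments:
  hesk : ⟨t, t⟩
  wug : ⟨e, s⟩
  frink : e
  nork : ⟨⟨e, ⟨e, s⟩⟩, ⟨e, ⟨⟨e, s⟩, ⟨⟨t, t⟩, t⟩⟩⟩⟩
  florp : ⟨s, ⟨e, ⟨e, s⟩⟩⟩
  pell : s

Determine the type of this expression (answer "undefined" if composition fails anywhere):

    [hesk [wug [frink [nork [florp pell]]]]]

t

[florp pell]: functor florp : ⟨s, ⟨e, ⟨e, s⟩⟩⟩, argument pell : s; result ⟨e, ⟨e, s⟩⟩.
[nork [florp pell]]: functor nork : ⟨⟨e, ⟨e, s⟩⟩, ⟨e, ⟨⟨e, s⟩, ⟨⟨t, t⟩, t⟩⟩⟩⟩, argument [florp pell] : ⟨e, ⟨e, s⟩⟩; result ⟨e, ⟨⟨e, s⟩, ⟨⟨t, t⟩, t⟩⟩⟩.
[frink [nork [florp pell]]]: functor [nork [florp pell]] : ⟨e, ⟨⟨e, s⟩, ⟨⟨t, t⟩, t⟩⟩⟩, argument frink : e; result ⟨⟨e, s⟩, ⟨⟨t, t⟩, t⟩⟩.
[wug [frink [nork [florp pell]]]]: functor [frink [nork [florp pell]]] : ⟨⟨e, s⟩, ⟨⟨t, t⟩, t⟩⟩, argument wug : ⟨e, s⟩; result ⟨⟨t, t⟩, t⟩.
[hesk [wug [frink [nork [florp pell]]]]]: functor [wug [frink [nork [florp pell]]]] : ⟨⟨t, t⟩, t⟩, argument hesk : ⟨t, t⟩; result t.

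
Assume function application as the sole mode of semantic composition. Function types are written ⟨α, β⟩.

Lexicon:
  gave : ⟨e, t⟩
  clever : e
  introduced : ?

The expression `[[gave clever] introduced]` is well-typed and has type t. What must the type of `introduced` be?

For [[gave clever] introduced] to have type t with [gave clever] of type t, introduced must be the function: introduced : ⟨t, t⟩.

⟨t, t⟩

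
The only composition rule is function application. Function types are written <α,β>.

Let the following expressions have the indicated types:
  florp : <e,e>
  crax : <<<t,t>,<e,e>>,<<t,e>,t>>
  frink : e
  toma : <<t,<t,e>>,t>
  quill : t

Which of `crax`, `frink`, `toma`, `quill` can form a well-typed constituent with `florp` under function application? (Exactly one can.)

crax : <<<t,t>,<e,e>>,<<t,e>,t>> — neither side's domain matches the other.
frink — combines: florp : <e,e> takes frink : e as argument, giving e.
toma : <<t,<t,e>>,t> — neither side's domain matches the other.
quill : t — neither side's domain matches the other.

frink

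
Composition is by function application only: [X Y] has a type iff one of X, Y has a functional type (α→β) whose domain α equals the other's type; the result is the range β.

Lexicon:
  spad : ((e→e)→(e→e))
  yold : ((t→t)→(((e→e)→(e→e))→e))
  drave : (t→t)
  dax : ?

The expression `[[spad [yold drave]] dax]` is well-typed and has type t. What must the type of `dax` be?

[[spad [yold drave]] dax] must have type t. The sister [spad [yold drave]] has type e; that is not a function onto t, so dax must be the functor, of type (e→t).

(e→t)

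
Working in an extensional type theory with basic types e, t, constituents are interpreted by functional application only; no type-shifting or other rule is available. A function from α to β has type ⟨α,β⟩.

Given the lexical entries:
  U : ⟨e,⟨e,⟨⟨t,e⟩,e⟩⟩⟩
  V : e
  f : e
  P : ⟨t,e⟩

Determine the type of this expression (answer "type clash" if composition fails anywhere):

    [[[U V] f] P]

[U V] — U of type ⟨e,⟨e,⟨⟨t,e⟩,e⟩⟩⟩ combines with V of type e: type ⟨e,⟨⟨t,e⟩,e⟩⟩.
[[U V] f] — [U V] of type ⟨e,⟨⟨t,e⟩,e⟩⟩ combines with f of type e: type ⟨⟨t,e⟩,e⟩.
[[[U V] f] P] — [[U V] f] of type ⟨⟨t,e⟩,e⟩ combines with P of type ⟨t,e⟩: type e.

e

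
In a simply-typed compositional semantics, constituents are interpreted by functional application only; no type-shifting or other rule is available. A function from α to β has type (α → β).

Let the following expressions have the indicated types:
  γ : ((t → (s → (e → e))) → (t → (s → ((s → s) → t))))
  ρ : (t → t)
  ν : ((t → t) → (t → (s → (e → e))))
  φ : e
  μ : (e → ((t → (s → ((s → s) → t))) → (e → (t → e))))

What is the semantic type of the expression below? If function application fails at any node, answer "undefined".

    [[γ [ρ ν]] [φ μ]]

[ρ ν] — ν of type ((t → t) → (t → (s → (e → e)))) combines with ρ of type (t → t): type (t → (s → (e → e))).
[γ [ρ ν]] — γ of type ((t → (s → (e → e))) → (t → (s → ((s → s) → t)))) combines with [ρ ν] of type (t → (s → (e → e))): type (t → (s → ((s → s) → t))).
[φ μ] — μ of type (e → ((t → (s → ((s → s) → t))) → (e → (t → e)))) combines with φ of type e: type ((t → (s → ((s → s) → t))) → (e → (t → e))).
[[γ [ρ ν]] [φ μ]] — [φ μ] of type ((t → (s → ((s → s) → t))) → (e → (t → e))) combines with [γ [ρ ν]] of type (t → (s → ((s → s) → t))): type (e → (t → e)).

(e → (t → e))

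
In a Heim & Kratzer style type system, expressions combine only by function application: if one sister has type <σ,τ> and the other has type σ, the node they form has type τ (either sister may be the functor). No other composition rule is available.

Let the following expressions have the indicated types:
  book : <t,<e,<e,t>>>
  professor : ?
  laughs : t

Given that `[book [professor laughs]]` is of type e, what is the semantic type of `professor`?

<t,<<t,<e,<e,t>>>,e>>

[book [professor laughs]] must have type e. The sister book has type <t,<e,<e,t>>>; that is not a function onto e, so [professor laughs] must be the functor, of type <<t,<e,<e,t>>>,e>.
[professor laughs] must have type <<t,<e,<e,t>>>,e>. The sister laughs has type t; that is not a function onto <<t,<e,<e,t>>>,e>, so professor must be the functor, of type <t,<<t,<e,<e,t>>>,e>>.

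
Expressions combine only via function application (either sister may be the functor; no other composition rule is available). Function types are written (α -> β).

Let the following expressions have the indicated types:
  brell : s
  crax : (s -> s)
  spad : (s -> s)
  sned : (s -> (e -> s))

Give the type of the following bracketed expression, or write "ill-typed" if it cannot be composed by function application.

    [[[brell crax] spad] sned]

[brell crax]: functor crax : (s -> s), argument brell : s; result s.
[[brell crax] spad]: functor spad : (s -> s), argument [brell crax] : s; result s.
[[[brell crax] spad] sned]: functor sned : (s -> (e -> s)), argument [[brell crax] spad] : s; result (e -> s).

(e -> s)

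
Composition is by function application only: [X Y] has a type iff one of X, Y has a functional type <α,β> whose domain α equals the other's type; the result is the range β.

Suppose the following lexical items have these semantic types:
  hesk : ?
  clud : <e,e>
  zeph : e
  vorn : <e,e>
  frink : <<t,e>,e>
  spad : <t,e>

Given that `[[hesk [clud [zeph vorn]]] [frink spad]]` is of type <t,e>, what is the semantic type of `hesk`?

[[hesk [clud [zeph vorn]]] [frink spad]] is required to be <t,e>. [frink spad] : e cannot yield <t,e> as functor, so [hesk [clud [zeph vorn]]] : <e,<t,e>>.
[hesk [clud [zeph vorn]]] is required to be <e,<t,e>>. [clud [zeph vorn]] : e cannot yield <e,<t,e>> as functor, so hesk : <e,<e,<t,e>>>.

<e,<e,<t,e>>>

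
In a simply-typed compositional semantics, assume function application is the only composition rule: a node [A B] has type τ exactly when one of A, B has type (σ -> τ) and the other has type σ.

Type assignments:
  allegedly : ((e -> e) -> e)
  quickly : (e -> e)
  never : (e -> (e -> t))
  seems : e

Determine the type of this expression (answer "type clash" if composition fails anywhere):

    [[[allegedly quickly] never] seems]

t

[allegedly quickly]: functor allegedly : ((e -> e) -> e), argument quickly : (e -> e); result e.
[[allegedly quickly] never]: functor never : (e -> (e -> t)), argument [allegedly quickly] : e; result (e -> t).
[[[allegedly quickly] never] seems]: functor [[allegedly quickly] never] : (e -> t), argument seems : e; result t.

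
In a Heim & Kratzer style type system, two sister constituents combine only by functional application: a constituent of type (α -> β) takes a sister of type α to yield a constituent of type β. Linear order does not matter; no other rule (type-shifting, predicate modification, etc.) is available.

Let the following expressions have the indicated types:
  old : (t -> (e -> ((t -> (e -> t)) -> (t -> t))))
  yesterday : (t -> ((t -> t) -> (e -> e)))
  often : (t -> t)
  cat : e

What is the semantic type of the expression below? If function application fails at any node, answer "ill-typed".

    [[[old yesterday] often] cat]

[old yesterday]: (t -> (e -> ((t -> (e -> t)) -> (t -> t)))) with (t -> ((t -> t) -> (e -> e))) — neither is a function whose domain matches the other; composition fails here.

ill-typed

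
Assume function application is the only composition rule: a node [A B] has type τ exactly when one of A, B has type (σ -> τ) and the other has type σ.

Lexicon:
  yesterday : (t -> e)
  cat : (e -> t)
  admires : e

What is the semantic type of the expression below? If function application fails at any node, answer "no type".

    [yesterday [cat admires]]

e

[cat admires]: cat is (e -> t), admires is e; result t.
[yesterday [cat admires]]: yesterday is (t -> e), [cat admires] is t; result e.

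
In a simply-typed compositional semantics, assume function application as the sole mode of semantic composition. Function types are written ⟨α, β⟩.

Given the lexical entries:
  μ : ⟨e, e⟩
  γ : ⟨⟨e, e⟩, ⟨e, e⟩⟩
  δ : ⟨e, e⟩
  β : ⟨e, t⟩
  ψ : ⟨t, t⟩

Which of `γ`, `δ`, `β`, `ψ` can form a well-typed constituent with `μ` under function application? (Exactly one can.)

γ

γ — combines: γ : ⟨⟨e, e⟩, ⟨e, e⟩⟩ takes μ : ⟨e, e⟩ as argument, giving ⟨e, e⟩.
δ : ⟨e, e⟩ — neither side's domain matches the other.
β : ⟨e, t⟩ — neither side's domain matches the other.
ψ : ⟨t, t⟩ — neither side's domain matches the other.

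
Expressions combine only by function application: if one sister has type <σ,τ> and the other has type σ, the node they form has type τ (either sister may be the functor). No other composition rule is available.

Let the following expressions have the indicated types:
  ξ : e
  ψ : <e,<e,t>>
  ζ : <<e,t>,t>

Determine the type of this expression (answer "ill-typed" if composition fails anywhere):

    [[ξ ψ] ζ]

t

[ξ ψ]: functor ψ : <e,<e,t>>, argument ξ : e; result <e,t>.
[[ξ ψ] ζ]: functor ζ : <<e,t>,t>, argument [ξ ψ] : <e,t>; result t.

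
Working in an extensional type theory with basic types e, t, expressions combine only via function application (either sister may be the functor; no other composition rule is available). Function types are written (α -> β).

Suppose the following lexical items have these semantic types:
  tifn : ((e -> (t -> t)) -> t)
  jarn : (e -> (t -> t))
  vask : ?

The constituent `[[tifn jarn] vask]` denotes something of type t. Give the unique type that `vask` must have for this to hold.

(t -> t)

For [[tifn jarn] vask] to have type t with [tifn jarn] of type t, vask must be the function: vask : (t -> t).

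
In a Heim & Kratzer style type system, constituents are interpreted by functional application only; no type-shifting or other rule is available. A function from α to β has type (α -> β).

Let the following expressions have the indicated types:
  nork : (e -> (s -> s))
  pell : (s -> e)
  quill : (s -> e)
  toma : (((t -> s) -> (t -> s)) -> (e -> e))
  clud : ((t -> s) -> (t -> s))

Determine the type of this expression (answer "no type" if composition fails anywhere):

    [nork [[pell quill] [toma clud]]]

no type

At [pell quill]: neither (s -> e) nor (s -> e) can take the other as argument; the node is ill-typed.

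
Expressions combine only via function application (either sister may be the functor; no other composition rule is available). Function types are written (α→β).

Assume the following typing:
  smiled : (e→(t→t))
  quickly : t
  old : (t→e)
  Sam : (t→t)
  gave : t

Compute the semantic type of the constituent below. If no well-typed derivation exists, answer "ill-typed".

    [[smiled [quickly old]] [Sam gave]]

At [quickly old], old : (t→e) takes quickly : t, giving e.
At [smiled [quickly old]], smiled : (e→(t→t)) takes [quickly old] : e, giving (t→t).
At [Sam gave], Sam : (t→t) takes gave : t, giving t.
At [[smiled [quickly old]] [Sam gave]], [smiled [quickly old]] : (t→t) takes [Sam gave] : t, giving t.

t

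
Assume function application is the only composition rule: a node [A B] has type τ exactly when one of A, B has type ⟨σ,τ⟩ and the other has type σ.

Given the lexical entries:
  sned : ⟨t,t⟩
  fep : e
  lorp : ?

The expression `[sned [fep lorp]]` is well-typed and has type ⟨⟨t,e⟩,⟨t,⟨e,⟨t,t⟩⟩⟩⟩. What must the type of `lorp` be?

[sned [fep lorp]] is required to be ⟨⟨t,e⟩,⟨t,⟨e,⟨t,t⟩⟩⟩⟩. sned : ⟨t,t⟩ cannot yield ⟨⟨t,e⟩,⟨t,⟨e,⟨t,t⟩⟩⟩⟩ as functor, so [fep lorp] : ⟨⟨t,t⟩,⟨⟨t,e⟩,⟨t,⟨e,⟨t,t⟩⟩⟩⟩⟩.
[fep lorp] is required to be ⟨⟨t,t⟩,⟨⟨t,e⟩,⟨t,⟨e,⟨t,t⟩⟩⟩⟩⟩. fep : e cannot yield ⟨⟨t,t⟩,⟨⟨t,e⟩,⟨t,⟨e,⟨t,t⟩⟩⟩⟩⟩ as functor, so lorp : ⟨e,⟨⟨t,t⟩,⟨⟨t,e⟩,⟨t,⟨e,⟨t,t⟩⟩⟩⟩⟩⟩.

⟨e,⟨⟨t,t⟩,⟨⟨t,e⟩,⟨t,⟨e,⟨t,t⟩⟩⟩⟩⟩⟩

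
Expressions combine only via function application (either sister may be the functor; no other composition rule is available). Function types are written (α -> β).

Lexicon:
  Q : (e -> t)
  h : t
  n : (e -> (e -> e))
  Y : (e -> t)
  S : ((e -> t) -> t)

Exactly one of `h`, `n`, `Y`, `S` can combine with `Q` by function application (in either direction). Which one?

S

h : t — Q needs e; h needs nothing (atomic); neither fits.
n : (e -> (e -> e)) — Q needs e; n needs e; neither fits.
Y : (e -> t) — Q needs e; Y needs e; neither fits.
S — combines: S : ((e -> t) -> t) takes Q : (e -> t) as argument, giving t.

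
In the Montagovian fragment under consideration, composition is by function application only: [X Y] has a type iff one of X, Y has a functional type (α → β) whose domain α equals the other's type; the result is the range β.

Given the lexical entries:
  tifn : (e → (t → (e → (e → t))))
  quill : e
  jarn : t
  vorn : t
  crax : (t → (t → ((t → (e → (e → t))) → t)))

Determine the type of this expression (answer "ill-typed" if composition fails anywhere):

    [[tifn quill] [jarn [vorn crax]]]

t

[tifn quill]: (e → (t → (e → (e → t)))) applied to e yields (t → (e → (e → t))).
[vorn crax]: (t → (t → ((t → (e → (e → t))) → t))) applied to t yields (t → ((t → (e → (e → t))) → t)).
[jarn [vorn crax]]: (t → ((t → (e → (e → t))) → t)) applied to t yields ((t → (e → (e → t))) → t).
[[tifn quill] [jarn [vorn crax]]]: ((t → (e → (e → t))) → t) applied to (t → (e → (e → t))) yields t.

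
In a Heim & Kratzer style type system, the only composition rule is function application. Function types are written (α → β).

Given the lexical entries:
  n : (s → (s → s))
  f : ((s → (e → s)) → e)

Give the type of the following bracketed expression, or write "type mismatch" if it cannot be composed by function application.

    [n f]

[n f]: (s → (s → s)) with ((s → (e → s)) → e) — neither is a function whose domain matches the other; composition fails here.

type mismatch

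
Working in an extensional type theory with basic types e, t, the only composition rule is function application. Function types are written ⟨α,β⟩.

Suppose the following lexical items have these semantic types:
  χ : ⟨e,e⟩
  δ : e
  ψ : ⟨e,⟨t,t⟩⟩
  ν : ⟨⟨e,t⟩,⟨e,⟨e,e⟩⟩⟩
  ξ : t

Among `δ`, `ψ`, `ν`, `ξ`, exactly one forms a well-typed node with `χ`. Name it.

δ — combines: χ : ⟨e,e⟩ takes δ : e as argument, giving e.
ψ : ⟨e,⟨t,t⟩⟩ — χ needs e; ψ needs e; neither fits.
ν : ⟨⟨e,t⟩,⟨e,⟨e,e⟩⟩⟩ — χ needs e; ν needs ⟨e,t⟩; neither fits.
ξ : t — χ needs e; ξ needs nothing (atomic); neither fits.

δ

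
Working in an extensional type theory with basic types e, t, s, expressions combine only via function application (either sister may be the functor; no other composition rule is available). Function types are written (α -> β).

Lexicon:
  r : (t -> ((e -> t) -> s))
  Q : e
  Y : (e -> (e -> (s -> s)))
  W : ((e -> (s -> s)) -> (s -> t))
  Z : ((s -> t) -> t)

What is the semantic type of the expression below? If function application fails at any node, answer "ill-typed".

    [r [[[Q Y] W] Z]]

((e -> t) -> s)

[Q Y] — Y of type (e -> (e -> (s -> s))) combines with Q of type e: type (e -> (s -> s)).
[[Q Y] W] — W of type ((e -> (s -> s)) -> (s -> t)) combines with [Q Y] of type (e -> (s -> s)): type (s -> t).
[[[Q Y] W] Z] — Z of type ((s -> t) -> t) combines with [[Q Y] W] of type (s -> t): type t.
[r [[[Q Y] W] Z]] — r of type (t -> ((e -> t) -> s)) combines with [[[Q Y] W] Z] of type t: type ((e -> t) -> s).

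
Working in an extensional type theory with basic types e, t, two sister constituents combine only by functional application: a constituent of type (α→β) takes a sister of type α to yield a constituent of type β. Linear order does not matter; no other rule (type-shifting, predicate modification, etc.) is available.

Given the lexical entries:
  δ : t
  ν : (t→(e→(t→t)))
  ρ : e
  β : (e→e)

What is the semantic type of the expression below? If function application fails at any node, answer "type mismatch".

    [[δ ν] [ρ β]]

[δ ν] — ν of type (t→(e→(t→t))) combines with δ of type t: type (e→(t→t)).
[ρ β] — β of type (e→e) combines with ρ of type e: type e.
[[δ ν] [ρ β]] — [δ ν] of type (e→(t→t)) combines with [ρ β] of type e: type (t→t).

(t→t)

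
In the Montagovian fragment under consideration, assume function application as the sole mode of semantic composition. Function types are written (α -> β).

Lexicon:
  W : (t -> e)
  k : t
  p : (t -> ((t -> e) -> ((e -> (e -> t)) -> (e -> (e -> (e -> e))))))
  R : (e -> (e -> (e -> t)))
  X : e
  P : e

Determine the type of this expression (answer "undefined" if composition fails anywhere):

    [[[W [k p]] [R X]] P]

(e -> (e -> e))

[k p]: (t -> ((t -> e) -> ((e -> (e -> t)) -> (e -> (e -> (e -> e)))))) applied to t yields ((t -> e) -> ((e -> (e -> t)) -> (e -> (e -> (e -> e))))).
[W [k p]]: ((t -> e) -> ((e -> (e -> t)) -> (e -> (e -> (e -> e))))) applied to (t -> e) yields ((e -> (e -> t)) -> (e -> (e -> (e -> e)))).
[R X]: (e -> (e -> (e -> t))) applied to e yields (e -> (e -> t)).
[[W [k p]] [R X]]: ((e -> (e -> t)) -> (e -> (e -> (e -> e)))) applied to (e -> (e -> t)) yields (e -> (e -> (e -> e))).
[[[W [k p]] [R X]] P]: (e -> (e -> (e -> e))) applied to e yields (e -> (e -> e)).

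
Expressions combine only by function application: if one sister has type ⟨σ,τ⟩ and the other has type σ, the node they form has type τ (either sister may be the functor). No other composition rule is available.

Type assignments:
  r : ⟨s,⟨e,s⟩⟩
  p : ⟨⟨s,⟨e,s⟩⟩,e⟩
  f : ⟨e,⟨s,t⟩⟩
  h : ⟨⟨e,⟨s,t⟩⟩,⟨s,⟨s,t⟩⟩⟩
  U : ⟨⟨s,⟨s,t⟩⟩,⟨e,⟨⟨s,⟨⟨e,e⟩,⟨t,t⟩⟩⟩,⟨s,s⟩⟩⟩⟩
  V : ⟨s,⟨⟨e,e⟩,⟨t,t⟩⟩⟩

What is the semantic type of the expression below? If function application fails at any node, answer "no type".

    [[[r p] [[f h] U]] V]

⟨s,s⟩

At [r p], p : ⟨⟨s,⟨e,s⟩⟩,e⟩ takes r : ⟨s,⟨e,s⟩⟩, giving e.
At [f h], h : ⟨⟨e,⟨s,t⟩⟩,⟨s,⟨s,t⟩⟩⟩ takes f : ⟨e,⟨s,t⟩⟩, giving ⟨s,⟨s,t⟩⟩.
At [[f h] U], U : ⟨⟨s,⟨s,t⟩⟩,⟨e,⟨⟨s,⟨⟨e,e⟩,⟨t,t⟩⟩⟩,⟨s,s⟩⟩⟩⟩ takes [f h] : ⟨s,⟨s,t⟩⟩, giving ⟨e,⟨⟨s,⟨⟨e,e⟩,⟨t,t⟩⟩⟩,⟨s,s⟩⟩⟩.
At [[r p] [[f h] U]], [[f h] U] : ⟨e,⟨⟨s,⟨⟨e,e⟩,⟨t,t⟩⟩⟩,⟨s,s⟩⟩⟩ takes [r p] : e, giving ⟨⟨s,⟨⟨e,e⟩,⟨t,t⟩⟩⟩,⟨s,s⟩⟩.
At [[[r p] [[f h] U]] V], [[r p] [[f h] U]] : ⟨⟨s,⟨⟨e,e⟩,⟨t,t⟩⟩⟩,⟨s,s⟩⟩ takes V : ⟨s,⟨⟨e,e⟩,⟨t,t⟩⟩⟩, giving ⟨s,s⟩.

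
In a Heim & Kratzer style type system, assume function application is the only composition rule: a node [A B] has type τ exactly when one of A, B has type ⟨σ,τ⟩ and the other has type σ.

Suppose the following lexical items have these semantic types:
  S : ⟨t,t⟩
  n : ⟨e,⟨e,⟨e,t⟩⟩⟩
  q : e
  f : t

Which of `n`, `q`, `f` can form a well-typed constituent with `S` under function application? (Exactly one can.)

n : ⟨e,⟨e,⟨e,t⟩⟩⟩ — S needs t; n needs e; neither fits.
q : e — S needs t; q needs nothing (atomic); neither fits.
f — combines: S : ⟨t,t⟩ takes f : t as argument, giving t.

f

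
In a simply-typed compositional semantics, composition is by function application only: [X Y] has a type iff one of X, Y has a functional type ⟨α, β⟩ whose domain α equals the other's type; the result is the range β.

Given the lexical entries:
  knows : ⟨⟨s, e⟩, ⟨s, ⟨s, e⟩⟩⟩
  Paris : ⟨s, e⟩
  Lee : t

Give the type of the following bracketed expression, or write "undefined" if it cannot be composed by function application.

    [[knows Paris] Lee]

At [knows Paris], knows : ⟨⟨s, e⟩, ⟨s, ⟨s, e⟩⟩⟩ takes Paris : ⟨s, e⟩, giving ⟨s, ⟨s, e⟩⟩.
[[knows Paris] Lee]: ⟨s, ⟨s, e⟩⟩ and t cannot combine by function application — type clash.

undefined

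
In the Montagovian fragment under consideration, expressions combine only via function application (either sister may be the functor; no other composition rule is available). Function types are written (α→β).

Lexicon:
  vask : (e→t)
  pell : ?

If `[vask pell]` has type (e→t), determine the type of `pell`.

((e→t)→(e→t))

For [vask pell] to have type (e→t) with vask of type (e→t), pell must be the function: pell : ((e→t)→(e→t)).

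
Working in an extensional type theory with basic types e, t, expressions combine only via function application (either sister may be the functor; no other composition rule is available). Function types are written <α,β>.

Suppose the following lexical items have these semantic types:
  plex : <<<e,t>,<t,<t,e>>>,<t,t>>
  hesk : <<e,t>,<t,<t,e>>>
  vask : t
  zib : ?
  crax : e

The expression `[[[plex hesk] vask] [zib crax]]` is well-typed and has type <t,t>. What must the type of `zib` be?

<e,<t,<t,t>>>

[[[plex hesk] vask] [zib crax]] must have type <t,t>. The sister [[plex hesk] vask] has type t; that is not a function onto <t,t>, so [zib crax] must be the functor, of type <t,<t,t>>.
[zib crax] must have type <t,<t,t>>. The sister crax has type e; that is not a function onto <t,<t,t>>, so zib must be the functor, of type <e,<t,<t,t>>>.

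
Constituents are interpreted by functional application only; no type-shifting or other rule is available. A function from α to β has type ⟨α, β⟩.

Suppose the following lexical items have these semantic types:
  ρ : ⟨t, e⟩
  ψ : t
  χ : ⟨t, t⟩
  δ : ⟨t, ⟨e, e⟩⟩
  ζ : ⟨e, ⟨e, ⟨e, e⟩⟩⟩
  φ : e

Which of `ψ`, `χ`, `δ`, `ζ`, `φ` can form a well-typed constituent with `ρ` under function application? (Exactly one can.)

ψ

ψ — combines: ρ : ⟨t, e⟩ takes ψ : t as argument, giving e.
χ : ⟨t, t⟩ — ρ needs t; χ needs t; neither fits.
δ : ⟨t, ⟨e, e⟩⟩ — ρ needs t; δ needs t; neither fits.
ζ : ⟨e, ⟨e, ⟨e, e⟩⟩⟩ — ρ needs t; ζ needs e; neither fits.
φ : e — ρ needs t; φ needs nothing (atomic); neither fits.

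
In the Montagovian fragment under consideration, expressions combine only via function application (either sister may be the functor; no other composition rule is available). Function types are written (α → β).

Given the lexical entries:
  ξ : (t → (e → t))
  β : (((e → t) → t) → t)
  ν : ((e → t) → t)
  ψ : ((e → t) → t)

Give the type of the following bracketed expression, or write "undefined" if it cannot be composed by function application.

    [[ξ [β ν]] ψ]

[β ν]: (((e → t) → t) → t) applied to ((e → t) → t) yields t.
[ξ [β ν]]: (t → (e → t)) applied to t yields (e → t).
[[ξ [β ν]] ψ]: ((e → t) → t) applied to (e → t) yields t.

t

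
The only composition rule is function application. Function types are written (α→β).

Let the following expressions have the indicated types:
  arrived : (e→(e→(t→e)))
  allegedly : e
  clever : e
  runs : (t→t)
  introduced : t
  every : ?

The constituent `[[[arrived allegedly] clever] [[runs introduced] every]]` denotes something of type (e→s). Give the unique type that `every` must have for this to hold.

(t→((t→e)→(e→s)))

At [[[arrived allegedly] clever] [[runs introduced] every]] (required: (e→s)): [[arrived allegedly] clever] is (t→e), which is not a function with range (e→s); hence [[runs introduced] every] is the functor — type ((t→e)→(e→s)).
At [[runs introduced] every] (required: ((t→e)→(e→s))): [runs introduced] is t, which is not a function with range ((t→e)→(e→s)); hence every is the functor — type (t→((t→e)→(e→s))).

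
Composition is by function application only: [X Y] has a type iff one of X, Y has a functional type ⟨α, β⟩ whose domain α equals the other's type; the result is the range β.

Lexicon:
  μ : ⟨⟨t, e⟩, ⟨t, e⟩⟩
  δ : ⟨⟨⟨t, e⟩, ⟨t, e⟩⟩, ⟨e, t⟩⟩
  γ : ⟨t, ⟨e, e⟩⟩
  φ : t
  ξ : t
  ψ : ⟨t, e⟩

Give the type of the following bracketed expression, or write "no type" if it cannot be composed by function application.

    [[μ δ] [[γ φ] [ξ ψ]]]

t

[μ δ]: δ is ⟨⟨⟨t, e⟩, ⟨t, e⟩⟩, ⟨e, t⟩⟩, μ is ⟨⟨t, e⟩, ⟨t, e⟩⟩; result ⟨e, t⟩.
[γ φ]: γ is ⟨t, ⟨e, e⟩⟩, φ is t; result ⟨e, e⟩.
[ξ ψ]: ψ is ⟨t, e⟩, ξ is t; result e.
[[γ φ] [ξ ψ]]: [γ φ] is ⟨e, e⟩, [ξ ψ] is e; result e.
[[μ δ] [[γ φ] [ξ ψ]]]: [μ δ] is ⟨e, t⟩, [[γ φ] [ξ ψ]] is e; result t.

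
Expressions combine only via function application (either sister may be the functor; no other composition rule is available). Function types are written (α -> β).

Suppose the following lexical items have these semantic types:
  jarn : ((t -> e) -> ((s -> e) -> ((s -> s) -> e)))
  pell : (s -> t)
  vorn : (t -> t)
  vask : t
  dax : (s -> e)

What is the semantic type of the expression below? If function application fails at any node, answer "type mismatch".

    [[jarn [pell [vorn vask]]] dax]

At [vorn vask], vorn : (t -> t) takes vask : t, giving t.
[pell [vorn vask]]: (s -> t) with t — neither is a function whose domain matches the other; composition fails here.

type mismatch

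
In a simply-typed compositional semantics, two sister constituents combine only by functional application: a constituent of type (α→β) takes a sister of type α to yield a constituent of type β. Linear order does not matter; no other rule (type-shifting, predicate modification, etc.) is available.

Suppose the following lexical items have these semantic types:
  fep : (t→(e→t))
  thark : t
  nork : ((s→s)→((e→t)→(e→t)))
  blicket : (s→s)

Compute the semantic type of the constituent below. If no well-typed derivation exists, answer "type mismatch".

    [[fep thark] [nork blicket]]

(e→t)

[fep thark]: fep is (t→(e→t)), thark is t; result (e→t).
[nork blicket]: nork is ((s→s)→((e→t)→(e→t))), blicket is (s→s); result ((e→t)→(e→t)).
[[fep thark] [nork blicket]]: [nork blicket] is ((e→t)→(e→t)), [fep thark] is (e→t); result (e→t).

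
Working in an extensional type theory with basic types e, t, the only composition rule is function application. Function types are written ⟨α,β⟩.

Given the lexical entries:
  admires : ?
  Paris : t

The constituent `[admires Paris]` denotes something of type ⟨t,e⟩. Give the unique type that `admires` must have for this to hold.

[admires Paris] is required to be ⟨t,e⟩. Paris : t cannot yield ⟨t,e⟩ as functor, so admires : ⟨t,⟨t,e⟩⟩.

⟨t,⟨t,e⟩⟩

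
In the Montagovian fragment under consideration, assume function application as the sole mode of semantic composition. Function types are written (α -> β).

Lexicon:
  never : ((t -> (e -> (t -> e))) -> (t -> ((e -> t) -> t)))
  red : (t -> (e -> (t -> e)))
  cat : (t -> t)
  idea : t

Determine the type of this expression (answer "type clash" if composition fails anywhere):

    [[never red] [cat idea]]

[never red]: functor never : ((t -> (e -> (t -> e))) -> (t -> ((e -> t) -> t))), argument red : (t -> (e -> (t -> e))); result (t -> ((e -> t) -> t)).
[cat idea]: functor cat : (t -> t), argument idea : t; result t.
[[never red] [cat idea]]: functor [never red] : (t -> ((e -> t) -> t)), argument [cat idea] : t; result ((e -> t) -> t).

((e -> t) -> t)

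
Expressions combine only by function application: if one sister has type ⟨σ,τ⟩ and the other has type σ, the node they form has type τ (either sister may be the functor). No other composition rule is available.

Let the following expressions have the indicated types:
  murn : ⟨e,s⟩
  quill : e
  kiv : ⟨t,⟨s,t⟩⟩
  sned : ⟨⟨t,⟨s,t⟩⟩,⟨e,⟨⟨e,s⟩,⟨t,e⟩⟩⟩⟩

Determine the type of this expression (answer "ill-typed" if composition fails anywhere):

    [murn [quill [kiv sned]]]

⟨t,e⟩

[kiv sned]: sned is ⟨⟨t,⟨s,t⟩⟩,⟨e,⟨⟨e,s⟩,⟨t,e⟩⟩⟩⟩, kiv is ⟨t,⟨s,t⟩⟩; result ⟨e,⟨⟨e,s⟩,⟨t,e⟩⟩⟩.
[quill [kiv sned]]: [kiv sned] is ⟨e,⟨⟨e,s⟩,⟨t,e⟩⟩⟩, quill is e; result ⟨⟨e,s⟩,⟨t,e⟩⟩.
[murn [quill [kiv sned]]]: [quill [kiv sned]] is ⟨⟨e,s⟩,⟨t,e⟩⟩, murn is ⟨e,s⟩; result ⟨t,e⟩.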